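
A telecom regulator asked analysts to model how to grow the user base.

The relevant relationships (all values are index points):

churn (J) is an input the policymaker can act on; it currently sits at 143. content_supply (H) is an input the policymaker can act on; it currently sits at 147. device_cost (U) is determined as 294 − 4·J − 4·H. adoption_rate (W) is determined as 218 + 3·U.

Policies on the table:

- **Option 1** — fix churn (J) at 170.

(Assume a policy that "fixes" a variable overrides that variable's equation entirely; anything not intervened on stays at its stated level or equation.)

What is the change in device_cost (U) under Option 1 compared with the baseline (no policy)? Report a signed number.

Baseline:
  J = 143
  H = 147
  U = 294 − 4·143 − 4·147 = -866
Option 1 (J := 170):
  J = 170
  H = 147
  U = 294 − 4·170 − 4·147 = -974
Change in U: -974 − (-866) = -108

-108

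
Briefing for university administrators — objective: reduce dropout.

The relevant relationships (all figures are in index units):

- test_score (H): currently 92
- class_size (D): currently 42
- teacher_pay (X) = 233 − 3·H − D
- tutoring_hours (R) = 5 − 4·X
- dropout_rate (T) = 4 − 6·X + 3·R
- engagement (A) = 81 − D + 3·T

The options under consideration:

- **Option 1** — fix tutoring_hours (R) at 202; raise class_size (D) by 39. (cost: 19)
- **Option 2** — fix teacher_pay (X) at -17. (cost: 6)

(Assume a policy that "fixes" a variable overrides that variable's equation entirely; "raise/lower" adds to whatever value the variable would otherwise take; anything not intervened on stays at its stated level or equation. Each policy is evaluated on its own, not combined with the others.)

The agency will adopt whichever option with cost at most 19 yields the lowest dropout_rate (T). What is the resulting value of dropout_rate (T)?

Option 1 (R := 202, D + 39):
  H = 92
  D = 42 + 39 = 81
  X = 233 − 3·92 − 81 = -124
  R = 202
  T = 4 − 6·(-124) + 3·202 = 1354
Option 2 (X := -17):
  H = 92
  D = 42
  X = -17
  R = 5 − 4·(-17) = 73
  T = 4 − 6·(-17) + 3·73 = 325
Comparing — Option 1: T=1354, Option 2: T=325. Lowest is 325 (Option 2).

325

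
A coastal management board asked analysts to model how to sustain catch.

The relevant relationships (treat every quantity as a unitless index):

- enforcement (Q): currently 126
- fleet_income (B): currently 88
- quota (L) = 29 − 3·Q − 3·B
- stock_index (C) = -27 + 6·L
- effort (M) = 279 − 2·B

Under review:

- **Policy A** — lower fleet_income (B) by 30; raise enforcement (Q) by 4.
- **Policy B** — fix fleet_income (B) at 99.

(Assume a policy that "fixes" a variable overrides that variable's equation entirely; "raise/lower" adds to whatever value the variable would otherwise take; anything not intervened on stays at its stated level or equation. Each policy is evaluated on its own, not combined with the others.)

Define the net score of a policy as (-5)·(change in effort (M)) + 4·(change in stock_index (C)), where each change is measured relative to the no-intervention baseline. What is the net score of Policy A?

1572

Baseline:
  Q = 126
  B = 88
  L = 29 − 3·126 − 3·88 = -613
  C = -27 + 6·(-613) = -3705
  M = 279 − 2·88 = 103
Policy A (B − 30, Q + 4):
  Q = 126 + 4 = 130
  B = 88 − 30 = 58
  L = 29 − 3·130 − 3·58 = -535
  C = -27 + 6·(-535) = -3237
  M = 279 − 2·58 = 163
ΔM = 163 − 103 = 60; ΔC = -3237 − (-3705) = 468
Score = (-5)·60 + 4·468 = 1572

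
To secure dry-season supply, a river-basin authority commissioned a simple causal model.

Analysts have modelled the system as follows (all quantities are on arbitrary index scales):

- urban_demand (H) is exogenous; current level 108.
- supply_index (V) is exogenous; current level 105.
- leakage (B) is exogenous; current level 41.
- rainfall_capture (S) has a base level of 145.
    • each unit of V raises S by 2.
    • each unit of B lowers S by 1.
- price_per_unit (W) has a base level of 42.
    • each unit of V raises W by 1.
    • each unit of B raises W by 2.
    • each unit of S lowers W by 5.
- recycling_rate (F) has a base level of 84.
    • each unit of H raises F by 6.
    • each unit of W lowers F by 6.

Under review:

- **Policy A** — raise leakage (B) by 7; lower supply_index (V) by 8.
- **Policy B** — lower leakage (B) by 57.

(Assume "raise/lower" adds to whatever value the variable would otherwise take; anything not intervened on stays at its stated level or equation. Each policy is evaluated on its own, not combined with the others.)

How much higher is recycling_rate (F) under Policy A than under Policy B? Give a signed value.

-3120

Policy A (B + 7, V − 8):
  H = 108
  V = 105 − 8 = 97
  B = 41 + 7 = 48
  S = 145 + 2·97 − 48 = 291
  W = 42 + 97 + 2·48 − 5·291 = -1220
  F = 84 + 6·108 − 6·(-1220) = 8052
Policy B (B − 57):
  H = 108
  V = 105
  B = 41 − 57 = -16
  S = 145 + 2·105 − (-16) = 371
  W = 42 + 105 + 2·(-16) − 5·371 = -1740
  F = 84 + 6·108 − 6·(-1740) = 11172
F: 8052 − 11172 = -3120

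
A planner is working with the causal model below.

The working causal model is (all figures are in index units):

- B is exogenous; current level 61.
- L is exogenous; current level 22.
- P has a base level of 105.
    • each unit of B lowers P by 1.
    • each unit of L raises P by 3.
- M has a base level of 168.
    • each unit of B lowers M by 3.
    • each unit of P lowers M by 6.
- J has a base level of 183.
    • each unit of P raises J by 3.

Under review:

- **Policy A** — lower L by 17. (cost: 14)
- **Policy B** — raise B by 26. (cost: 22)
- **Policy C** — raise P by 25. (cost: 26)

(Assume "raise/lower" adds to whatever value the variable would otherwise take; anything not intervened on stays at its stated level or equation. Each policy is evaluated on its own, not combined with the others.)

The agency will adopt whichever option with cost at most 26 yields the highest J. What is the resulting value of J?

588

Policy A (L − 17):
  B = 61
  L = 22 − 17 = 5
  P = 105 − 61 + 3·5 = 59
  J = 183 + 3·59 = 360
Policy B (B + 26):
  B = 61 + 26 = 87
  L = 22
  P = 105 − 87 + 3·22 = 84
  J = 183 + 3·84 = 435
Policy C (P + 25):
  B = 61
  L = 22
  P = 105 − 61 + 3·22 (+25 from intervention) = 135
  J = 183 + 3·135 = 588
Comparing — Policy A: J=360, Policy B: J=435, Policy C: J=588. Highest is 588 (Policy C).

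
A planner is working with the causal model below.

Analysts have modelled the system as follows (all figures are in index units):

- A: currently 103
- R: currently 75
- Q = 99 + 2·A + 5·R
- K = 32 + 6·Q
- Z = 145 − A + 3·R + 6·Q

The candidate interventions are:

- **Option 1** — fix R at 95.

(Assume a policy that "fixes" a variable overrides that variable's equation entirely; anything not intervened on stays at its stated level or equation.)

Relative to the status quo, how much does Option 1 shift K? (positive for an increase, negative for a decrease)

600

Baseline:
  A = 103
  R = 75
  Q = 99 + 2·103 + 5·75 = 680
  K = 32 + 6·680 = 4112
Option 1 (R := 95):
  A = 103
  R = 95
  Q = 99 + 2·103 + 5·95 = 780
  K = 32 + 6·780 = 4712
Change in K: 4712 − 4112 = 600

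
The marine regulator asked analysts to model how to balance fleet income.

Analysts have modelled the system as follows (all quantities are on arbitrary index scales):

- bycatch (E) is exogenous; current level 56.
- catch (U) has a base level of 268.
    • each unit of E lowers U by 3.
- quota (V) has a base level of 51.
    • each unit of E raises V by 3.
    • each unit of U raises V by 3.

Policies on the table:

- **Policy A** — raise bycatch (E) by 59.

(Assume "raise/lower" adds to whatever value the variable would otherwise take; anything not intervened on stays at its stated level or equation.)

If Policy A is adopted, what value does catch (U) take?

Policy A (E + 59):
  E = 56 + 59 = 115
  U = 268 − 3·115 = -77

-77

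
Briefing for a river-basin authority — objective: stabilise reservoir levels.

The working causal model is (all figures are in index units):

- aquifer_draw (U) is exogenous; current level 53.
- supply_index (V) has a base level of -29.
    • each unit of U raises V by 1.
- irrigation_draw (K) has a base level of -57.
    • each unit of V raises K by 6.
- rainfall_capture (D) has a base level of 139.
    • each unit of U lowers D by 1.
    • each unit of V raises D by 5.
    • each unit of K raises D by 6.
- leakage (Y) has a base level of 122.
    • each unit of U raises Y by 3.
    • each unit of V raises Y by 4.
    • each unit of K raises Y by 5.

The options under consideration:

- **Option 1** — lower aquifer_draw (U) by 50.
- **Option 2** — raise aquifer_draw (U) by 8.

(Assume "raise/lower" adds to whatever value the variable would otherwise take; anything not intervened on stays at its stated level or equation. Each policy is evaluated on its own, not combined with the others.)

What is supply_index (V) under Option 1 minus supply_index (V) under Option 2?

Option 1 (U − 50):
  U = 53 − 50 = 3
  V = -29 + 3 = -26
Option 2 (U + 8):
  U = 53 + 8 = 61
  V = -29 + 61 = 32
V: -26 − 32 = -58

-58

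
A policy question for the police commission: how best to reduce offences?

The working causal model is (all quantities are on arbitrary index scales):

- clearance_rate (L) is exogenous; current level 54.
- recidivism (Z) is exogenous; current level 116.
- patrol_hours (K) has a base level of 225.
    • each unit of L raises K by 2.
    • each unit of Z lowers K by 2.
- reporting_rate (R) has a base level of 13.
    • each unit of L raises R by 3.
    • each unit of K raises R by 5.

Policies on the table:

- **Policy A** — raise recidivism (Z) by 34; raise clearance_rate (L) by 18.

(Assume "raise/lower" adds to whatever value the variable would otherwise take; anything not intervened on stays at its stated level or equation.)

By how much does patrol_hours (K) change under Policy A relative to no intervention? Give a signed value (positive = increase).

Baseline:
  L = 54
  Z = 116
  K = 225 + 2·54 − 2·116 = 101
Policy A (Z + 34, L + 18):
  L = 54 + 18 = 72
  Z = 116 + 34 = 150
  K = 225 + 2·72 − 2·150 = 69
Change in K: 69 − 101 = -32

-32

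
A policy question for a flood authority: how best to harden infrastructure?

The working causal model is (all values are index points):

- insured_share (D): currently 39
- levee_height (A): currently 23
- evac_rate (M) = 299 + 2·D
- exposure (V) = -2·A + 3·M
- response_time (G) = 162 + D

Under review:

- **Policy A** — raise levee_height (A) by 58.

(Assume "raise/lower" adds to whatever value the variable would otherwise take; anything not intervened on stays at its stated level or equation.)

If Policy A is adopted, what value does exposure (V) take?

969

Policy A (A + 58):
  D = 39
  A = 23 + 58 = 81
  M = 299 + 2·39 = 377
  V = 0 − 2·81 + 3·377 = 969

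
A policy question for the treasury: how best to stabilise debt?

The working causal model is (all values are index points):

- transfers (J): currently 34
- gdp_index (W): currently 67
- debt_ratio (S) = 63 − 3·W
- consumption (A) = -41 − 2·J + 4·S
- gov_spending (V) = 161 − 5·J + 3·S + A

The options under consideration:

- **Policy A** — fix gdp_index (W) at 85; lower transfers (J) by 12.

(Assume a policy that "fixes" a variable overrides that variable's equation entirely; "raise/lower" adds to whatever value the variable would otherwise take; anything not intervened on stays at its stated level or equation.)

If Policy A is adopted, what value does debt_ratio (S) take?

-192

Policy A (W := 85, J − 12):
  W = 85
  S = 63 − 3·85 = -192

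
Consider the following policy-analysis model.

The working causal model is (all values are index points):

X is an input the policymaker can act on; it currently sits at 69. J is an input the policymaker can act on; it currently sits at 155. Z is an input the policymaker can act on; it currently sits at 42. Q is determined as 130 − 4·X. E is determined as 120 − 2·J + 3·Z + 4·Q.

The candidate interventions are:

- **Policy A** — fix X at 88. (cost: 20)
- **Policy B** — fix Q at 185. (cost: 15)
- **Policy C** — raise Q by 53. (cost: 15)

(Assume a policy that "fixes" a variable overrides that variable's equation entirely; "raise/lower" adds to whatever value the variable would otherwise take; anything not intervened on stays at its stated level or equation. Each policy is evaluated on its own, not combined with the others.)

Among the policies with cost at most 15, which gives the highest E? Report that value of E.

Policy B (Q := 185):
  X = 69
  J = 155
  Z = 42
  Q = 185
  E = 120 − 2·155 + 3·42 + 4·185 = 676
Policy C (Q + 53):
  X = 69
  J = 155
  Z = 42
  Q = 130 − 4·69 (+53 from intervention) = -93
  E = 120 − 2·155 + 3·42 + 4·(-93) = -436
Comparing — Policy B: E=676, Policy C: E=-436. Highest is 676 (Policy B).

676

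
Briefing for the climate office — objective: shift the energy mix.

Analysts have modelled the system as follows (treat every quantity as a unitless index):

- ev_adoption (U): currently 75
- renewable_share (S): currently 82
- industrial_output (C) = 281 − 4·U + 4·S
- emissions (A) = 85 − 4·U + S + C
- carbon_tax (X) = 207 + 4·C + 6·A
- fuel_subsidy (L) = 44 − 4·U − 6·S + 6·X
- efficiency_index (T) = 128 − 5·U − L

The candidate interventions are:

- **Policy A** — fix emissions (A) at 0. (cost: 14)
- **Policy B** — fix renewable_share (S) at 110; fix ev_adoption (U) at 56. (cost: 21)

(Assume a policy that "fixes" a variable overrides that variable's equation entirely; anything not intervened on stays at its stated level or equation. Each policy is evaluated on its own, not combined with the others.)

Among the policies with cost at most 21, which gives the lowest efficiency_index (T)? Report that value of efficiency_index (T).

Policy A (A := 0):
  U = 75
  S = 82
  C = 281 − 4·75 + 4·82 = 309
  A = 0
  X = 207 + 4·309 + 6·0 = 1443
  L = 44 − 4·75 − 6·82 + 6·1443 = 7910
  T = 128 − 5·75 − 7910 = -8157
Policy B (S := 110, U := 56):
  U = 56
  S = 110
  C = 281 − 4·56 + 4·110 = 497
  A = 85 − 4·56 + 110 + 497 = 468
  X = 207 + 4·497 + 6·468 = 5003
  L = 44 − 4·56 − 6·110 + 6·5003 = 29178
  T = 128 − 5·56 − 29178 = -29330
Comparing — Policy A: T=-8157, Policy B: T=-29330. Lowest is -29330 (Policy B).

-29330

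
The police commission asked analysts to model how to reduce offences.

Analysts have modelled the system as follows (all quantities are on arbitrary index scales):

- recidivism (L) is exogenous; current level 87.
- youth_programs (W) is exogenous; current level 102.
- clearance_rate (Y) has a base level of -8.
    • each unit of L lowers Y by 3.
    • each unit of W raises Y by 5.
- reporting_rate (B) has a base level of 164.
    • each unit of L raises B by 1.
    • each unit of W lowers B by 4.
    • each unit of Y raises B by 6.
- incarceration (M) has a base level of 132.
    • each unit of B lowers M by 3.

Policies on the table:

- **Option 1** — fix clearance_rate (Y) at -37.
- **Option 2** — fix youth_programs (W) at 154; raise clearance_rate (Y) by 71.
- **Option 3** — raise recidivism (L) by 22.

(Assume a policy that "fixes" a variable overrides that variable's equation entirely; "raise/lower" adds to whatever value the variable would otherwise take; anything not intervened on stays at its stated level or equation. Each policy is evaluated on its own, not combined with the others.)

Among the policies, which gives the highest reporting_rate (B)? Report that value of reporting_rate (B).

Option 1 (Y := -37):
  L = 87
  W = 102
  Y = -37
  B = 164 + 87 − 4·102 + 6·(-37) = -379
Option 2 (W := 154, Y + 71):
  L = 87
  W = 154
  Y = -8 − 3·87 + 5·154 (+71 from intervention) = 572
  B = 164 + 87 − 4·154 + 6·572 = 3067
Option 3 (L + 22):
  L = 87 + 22 = 109
  W = 102
  Y = -8 − 3·109 + 5·102 = 175
  B = 164 + 109 − 4·102 + 6·175 = 915
Comparing — Option 1: B=-379, Option 2: B=3067, Option 3: B=915. Highest is 3067 (Option 2).

3067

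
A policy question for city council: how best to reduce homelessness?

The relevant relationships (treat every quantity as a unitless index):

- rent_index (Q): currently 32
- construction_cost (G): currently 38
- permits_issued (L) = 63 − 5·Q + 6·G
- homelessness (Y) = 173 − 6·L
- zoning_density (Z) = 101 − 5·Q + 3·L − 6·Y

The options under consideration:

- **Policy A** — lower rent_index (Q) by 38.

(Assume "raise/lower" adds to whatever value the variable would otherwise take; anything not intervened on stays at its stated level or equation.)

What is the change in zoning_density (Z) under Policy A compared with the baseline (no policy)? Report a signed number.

7600

Baseline:
  Q = 32
  G = 38
  L = 63 − 5·32 + 6·38 = 131
  Y = 173 − 6·131 = -613
  Z = 101 − 5·32 + 3·131 − 6·(-613) = 4012
Policy A (Q − 38):
  Q = 32 − 38 = -6
  G = 38
  L = 63 − 5·(-6) + 6·38 = 321
  Y = 173 − 6·321 = -1753
  Z = 101 − 5·(-6) + 3·321 − 6·(-1753) = 11612
Change in Z: 11612 − 4012 = 7600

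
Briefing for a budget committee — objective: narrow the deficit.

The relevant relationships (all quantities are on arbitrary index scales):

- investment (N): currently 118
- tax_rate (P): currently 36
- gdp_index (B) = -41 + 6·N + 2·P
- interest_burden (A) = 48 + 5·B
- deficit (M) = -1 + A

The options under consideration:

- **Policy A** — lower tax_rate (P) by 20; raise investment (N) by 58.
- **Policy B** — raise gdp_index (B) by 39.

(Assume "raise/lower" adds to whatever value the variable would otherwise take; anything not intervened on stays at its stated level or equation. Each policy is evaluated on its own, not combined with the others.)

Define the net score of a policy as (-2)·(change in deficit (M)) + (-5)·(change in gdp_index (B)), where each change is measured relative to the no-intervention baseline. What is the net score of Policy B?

Baseline:
  N = 118
  P = 36
  B = -41 + 6·118 + 2·36 = 739
  A = 48 + 5·739 = 3743
  M = -1 + 3743 = 3742
Policy B (B + 39):
  N = 118
  P = 36
  B = -41 + 6·118 + 2·36 (+39 from intervention) = 778
  A = 48 + 5·778 = 3938
  M = -1 + 3938 = 3937
ΔM = 3937 − 3742 = 195; ΔB = 778 − 739 = 39
Score = (-2)·195 + (-5)·39 = -585

-585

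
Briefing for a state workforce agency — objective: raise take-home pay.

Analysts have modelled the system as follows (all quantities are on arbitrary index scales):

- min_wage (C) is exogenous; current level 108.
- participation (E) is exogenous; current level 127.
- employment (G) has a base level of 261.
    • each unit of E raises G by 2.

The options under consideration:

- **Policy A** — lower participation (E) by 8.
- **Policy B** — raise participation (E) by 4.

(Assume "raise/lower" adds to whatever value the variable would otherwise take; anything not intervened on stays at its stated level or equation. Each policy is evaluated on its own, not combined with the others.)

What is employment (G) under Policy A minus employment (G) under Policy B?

Policy A (E − 8):
  E = 127 − 8 = 119
  G = 261 + 2·119 = 499
Policy B (E + 4):
  E = 127 + 4 = 131
  G = 261 + 2·131 = 523
G: 499 − 523 = -24

-24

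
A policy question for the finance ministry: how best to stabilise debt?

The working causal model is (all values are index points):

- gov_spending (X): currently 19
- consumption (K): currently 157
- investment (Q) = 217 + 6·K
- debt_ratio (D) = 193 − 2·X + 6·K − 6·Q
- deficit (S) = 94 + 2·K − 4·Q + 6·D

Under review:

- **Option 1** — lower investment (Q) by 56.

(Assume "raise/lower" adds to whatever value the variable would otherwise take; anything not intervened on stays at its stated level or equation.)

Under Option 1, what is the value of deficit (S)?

Option 1 (Q − 56):
  X = 19
  K = 157
  Q = 217 + 6·157 (−56 from intervention) = 1103
  D = 193 − 2·19 + 6·157 − 6·1103 = -5521
  S = 94 + 2·157 − 4·1103 + 6·(-5521) = -37130

-37130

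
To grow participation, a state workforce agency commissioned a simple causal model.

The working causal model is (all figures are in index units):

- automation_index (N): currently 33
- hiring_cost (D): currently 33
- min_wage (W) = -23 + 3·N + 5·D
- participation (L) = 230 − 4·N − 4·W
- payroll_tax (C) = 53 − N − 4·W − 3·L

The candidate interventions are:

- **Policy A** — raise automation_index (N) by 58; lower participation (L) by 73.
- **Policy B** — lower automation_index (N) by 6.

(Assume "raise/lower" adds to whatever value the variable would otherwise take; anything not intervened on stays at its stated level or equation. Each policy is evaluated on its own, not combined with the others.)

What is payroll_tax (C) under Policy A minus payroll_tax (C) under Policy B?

Policy A (N + 58, L − 73):
  N = 33 + 58 = 91
  D = 33
  W = -23 + 3·91 + 5·33 = 415
  L = 230 − 4·91 − 4·415 (−73 from intervention) = -1867
  C = 53 − 91 − 4·415 − 3·(-1867) = 3903
Policy B (N − 6):
  N = 33 − 6 = 27
  D = 33
  W = -23 + 3·27 + 5·33 = 223
  L = 230 − 4·27 − 4·223 = -770
  C = 53 − 27 − 4·223 − 3·(-770) = 1444
C: 3903 − 1444 = 2459

2459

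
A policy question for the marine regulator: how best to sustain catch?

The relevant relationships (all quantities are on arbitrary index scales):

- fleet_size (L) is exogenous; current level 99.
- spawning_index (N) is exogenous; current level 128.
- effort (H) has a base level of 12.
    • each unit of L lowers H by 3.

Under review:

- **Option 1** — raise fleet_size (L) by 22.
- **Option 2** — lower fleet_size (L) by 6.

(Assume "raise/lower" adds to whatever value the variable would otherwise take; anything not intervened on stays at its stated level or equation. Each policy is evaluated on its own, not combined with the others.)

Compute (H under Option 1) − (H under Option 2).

Option 1 (L + 22):
  L = 99 + 22 = 121
  H = 12 − 3·121 = -351
Option 2 (L − 6):
  L = 99 − 6 = 93
  H = 12 − 3·93 = -267
H: -351 − (-267) = -84

-84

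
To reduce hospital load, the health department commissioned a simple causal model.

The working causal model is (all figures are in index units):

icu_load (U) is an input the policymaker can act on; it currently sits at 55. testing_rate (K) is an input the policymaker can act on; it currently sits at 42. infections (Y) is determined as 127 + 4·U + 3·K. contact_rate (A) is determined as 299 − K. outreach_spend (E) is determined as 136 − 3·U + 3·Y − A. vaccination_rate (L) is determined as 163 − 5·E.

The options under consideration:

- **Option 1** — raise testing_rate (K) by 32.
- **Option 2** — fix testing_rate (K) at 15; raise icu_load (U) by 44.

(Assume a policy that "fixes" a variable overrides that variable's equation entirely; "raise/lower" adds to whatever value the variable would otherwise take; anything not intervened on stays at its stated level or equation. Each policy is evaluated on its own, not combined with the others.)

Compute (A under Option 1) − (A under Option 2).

-59

Option 1 (K + 32):
  K = 42 + 32 = 74
  A = 299 − 74 = 225
Option 2 (K := 15, U + 44):
  K = 15
  A = 299 − 15 = 284
A: 225 − 284 = -59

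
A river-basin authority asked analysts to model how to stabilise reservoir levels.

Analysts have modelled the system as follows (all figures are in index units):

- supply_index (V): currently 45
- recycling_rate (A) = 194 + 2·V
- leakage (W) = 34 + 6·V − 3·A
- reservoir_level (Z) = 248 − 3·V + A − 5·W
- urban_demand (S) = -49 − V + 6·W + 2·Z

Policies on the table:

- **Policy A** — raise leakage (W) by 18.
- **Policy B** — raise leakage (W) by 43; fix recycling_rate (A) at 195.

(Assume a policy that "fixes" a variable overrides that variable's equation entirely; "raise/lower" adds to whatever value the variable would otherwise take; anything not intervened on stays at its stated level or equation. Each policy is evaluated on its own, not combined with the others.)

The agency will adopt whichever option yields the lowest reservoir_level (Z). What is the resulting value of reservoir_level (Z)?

Policy A (W + 18):
  V = 45
  A = 194 + 2·45 = 284
  W = 34 + 6·45 − 3·284 (+18 from intervention) = -530
  Z = 248 − 3·45 + 284 − 5·(-530) = 3047
Policy B (W + 43, A := 195):
  V = 45
  A = 195
  W = 34 + 6·45 − 3·195 (+43 from intervention) = -238
  Z = 248 − 3·45 + 195 − 5·(-238) = 1498
Comparing — Policy A: Z=3047, Policy B: Z=1498. Lowest is 1498 (Policy B).

1498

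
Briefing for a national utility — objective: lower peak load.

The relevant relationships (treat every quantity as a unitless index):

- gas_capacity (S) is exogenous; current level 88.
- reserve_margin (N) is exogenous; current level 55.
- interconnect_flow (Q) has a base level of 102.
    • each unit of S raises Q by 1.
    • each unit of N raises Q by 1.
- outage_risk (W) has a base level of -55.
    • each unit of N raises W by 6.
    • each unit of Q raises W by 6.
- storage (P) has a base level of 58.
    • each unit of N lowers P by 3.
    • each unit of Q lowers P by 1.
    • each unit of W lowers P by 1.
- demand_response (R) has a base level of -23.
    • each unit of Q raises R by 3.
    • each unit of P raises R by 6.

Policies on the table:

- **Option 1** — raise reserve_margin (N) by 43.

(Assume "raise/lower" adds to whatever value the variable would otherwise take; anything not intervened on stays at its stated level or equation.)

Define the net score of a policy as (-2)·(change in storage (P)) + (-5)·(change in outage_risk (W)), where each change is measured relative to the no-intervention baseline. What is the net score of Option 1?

Baseline:
  S = 88
  N = 55
  Q = 102 + 88 + 55 = 245
  W = -55 + 6·55 + 6·245 = 1745
  P = 58 − 3·55 − 245 − 1745 = -2097
Option 1 (N + 43):
  S = 88
  N = 55 + 43 = 98
  Q = 102 + 88 + 98 = 288
  W = -55 + 6·98 + 6·288 = 2261
  P = 58 − 3·98 − 288 − 2261 = -2785
ΔP = -2785 − (-2097) = -688; ΔW = 2261 − 1745 = 516
Score = (-2)·(-688) + (-5)·516 = -1204

-1204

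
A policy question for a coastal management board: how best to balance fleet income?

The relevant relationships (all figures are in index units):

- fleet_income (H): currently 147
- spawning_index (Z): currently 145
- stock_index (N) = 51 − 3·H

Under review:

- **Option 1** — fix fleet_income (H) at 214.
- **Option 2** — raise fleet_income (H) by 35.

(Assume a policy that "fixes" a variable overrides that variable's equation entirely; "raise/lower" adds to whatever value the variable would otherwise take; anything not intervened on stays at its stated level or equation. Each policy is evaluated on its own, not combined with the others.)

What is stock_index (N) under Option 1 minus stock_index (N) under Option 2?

-96

Option 1 (H := 214):
  H = 214
  N = 51 − 3·214 = -591
Option 2 (H + 35):
  H = 147 + 35 = 182
  N = 51 − 3·182 = -495
N: -591 − (-495) = -96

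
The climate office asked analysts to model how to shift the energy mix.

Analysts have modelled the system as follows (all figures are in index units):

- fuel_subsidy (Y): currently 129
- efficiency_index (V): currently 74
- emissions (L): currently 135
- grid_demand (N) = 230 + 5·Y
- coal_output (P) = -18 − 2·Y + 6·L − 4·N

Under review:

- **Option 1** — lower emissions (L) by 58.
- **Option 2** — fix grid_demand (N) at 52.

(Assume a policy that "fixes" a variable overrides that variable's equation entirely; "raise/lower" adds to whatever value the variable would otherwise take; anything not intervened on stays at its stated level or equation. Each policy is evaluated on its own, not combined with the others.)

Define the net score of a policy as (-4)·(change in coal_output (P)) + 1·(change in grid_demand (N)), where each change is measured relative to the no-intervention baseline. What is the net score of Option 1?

Baseline:
  Y = 129
  L = 135
  N = 230 + 5·129 = 875
  P = -18 − 2·129 + 6·135 − 4·875 = -2966
Option 1 (L − 58):
  Y = 129
  L = 135 − 58 = 77
  N = 230 + 5·129 = 875
  P = -18 − 2·129 + 6·77 − 4·875 = -3314
ΔP = -3314 − (-2966) = -348; ΔN = 875 − 875 = 0
Score = (-4)·(-348) + 1·0 = 1392

1392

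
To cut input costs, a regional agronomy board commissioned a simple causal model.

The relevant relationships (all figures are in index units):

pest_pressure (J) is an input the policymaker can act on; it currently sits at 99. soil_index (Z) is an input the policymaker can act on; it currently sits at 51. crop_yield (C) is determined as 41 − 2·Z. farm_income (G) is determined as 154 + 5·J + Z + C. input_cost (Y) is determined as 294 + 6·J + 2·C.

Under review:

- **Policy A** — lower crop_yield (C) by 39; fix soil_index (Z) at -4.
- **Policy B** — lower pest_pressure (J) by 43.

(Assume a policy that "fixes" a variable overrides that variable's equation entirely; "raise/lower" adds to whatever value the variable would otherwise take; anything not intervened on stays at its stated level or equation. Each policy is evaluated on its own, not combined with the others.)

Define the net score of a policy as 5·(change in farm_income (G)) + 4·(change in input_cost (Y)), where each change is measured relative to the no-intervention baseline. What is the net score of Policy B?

Baseline:
  J = 99
  Z = 51
  C = 41 − 2·51 = -61
  G = 154 + 5·99 + 51 + (-61) = 639
  Y = 294 + 6·99 + 2·(-61) = 766
Policy B (J − 43):
  J = 99 − 43 = 56
  Z = 51
  C = 41 − 2·51 = -61
  G = 154 + 5·56 + 51 + (-61) = 424
  Y = 294 + 6·56 + 2·(-61) = 508
ΔG = 424 − 639 = -215; ΔY = 508 − 766 = -258
Score = 5·(-215) + 4·(-258) = -2107

-2107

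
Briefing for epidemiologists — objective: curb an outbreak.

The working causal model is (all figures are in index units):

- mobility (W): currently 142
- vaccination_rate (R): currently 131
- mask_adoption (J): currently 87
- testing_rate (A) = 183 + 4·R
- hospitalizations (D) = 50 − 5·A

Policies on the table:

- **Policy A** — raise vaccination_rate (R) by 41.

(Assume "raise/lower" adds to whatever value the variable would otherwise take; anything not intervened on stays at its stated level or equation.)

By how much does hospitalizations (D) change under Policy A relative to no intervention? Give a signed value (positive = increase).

Baseline:
  R = 131
  A = 183 + 4·131 = 707
  D = 50 − 5·707 = -3485
Policy A (R + 41):
  R = 131 + 41 = 172
  A = 183 + 4·172 = 871
  D = 50 − 5·871 = -4305
Change in D: -4305 − (-3485) = -820

-820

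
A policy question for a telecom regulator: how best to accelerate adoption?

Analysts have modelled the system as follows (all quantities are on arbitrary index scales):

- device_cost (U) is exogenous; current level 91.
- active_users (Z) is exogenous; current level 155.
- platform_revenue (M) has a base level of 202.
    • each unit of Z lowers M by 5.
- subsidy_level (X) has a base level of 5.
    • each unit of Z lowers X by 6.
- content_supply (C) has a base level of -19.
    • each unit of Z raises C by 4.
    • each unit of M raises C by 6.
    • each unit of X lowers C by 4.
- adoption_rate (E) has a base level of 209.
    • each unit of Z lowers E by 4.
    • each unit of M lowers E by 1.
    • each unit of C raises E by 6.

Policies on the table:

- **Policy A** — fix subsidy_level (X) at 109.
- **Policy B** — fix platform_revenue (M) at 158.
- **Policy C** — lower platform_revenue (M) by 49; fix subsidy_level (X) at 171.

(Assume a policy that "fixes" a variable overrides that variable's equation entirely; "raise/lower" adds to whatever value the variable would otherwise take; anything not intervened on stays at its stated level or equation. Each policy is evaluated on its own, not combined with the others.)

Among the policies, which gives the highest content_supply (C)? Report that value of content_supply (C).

5249

Policy A (X := 109):
  Z = 155
  M = 202 − 5·155 = -573
  X = 109
  C = -19 + 4·155 + 6·(-573) − 4·109 = -3273
Policy B (M := 158):
  Z = 155
  M = 158
  X = 5 − 6·155 = -925
  C = -19 + 4·155 + 6·158 − 4·(-925) = 5249
Policy C (M − 49, X := 171):
  Z = 155
  M = 202 − 5·155 (−49 from intervention) = -622
  X = 171
  C = -19 + 4·155 + 6·(-622) − 4·171 = -3815
Comparing — Policy A: C=-3273, Policy B: C=5249, Policy C: C=-3815. Highest is 5249 (Policy B).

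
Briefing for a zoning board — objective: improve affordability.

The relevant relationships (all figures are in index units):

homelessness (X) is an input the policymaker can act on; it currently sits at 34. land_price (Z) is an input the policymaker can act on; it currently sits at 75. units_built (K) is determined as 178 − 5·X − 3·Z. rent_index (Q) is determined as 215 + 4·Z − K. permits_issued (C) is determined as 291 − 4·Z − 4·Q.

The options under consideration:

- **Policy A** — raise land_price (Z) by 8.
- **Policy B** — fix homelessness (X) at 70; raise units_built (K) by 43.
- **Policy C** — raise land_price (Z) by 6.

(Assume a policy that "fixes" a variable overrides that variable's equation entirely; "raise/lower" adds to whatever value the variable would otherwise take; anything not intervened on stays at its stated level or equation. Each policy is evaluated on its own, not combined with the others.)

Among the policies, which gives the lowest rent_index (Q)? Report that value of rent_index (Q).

774

Policy A (Z + 8):
  X = 34
  Z = 75 + 8 = 83
  K = 178 − 5·34 − 3·83 = -241
  Q = 215 + 4·83 − (-241) = 788
Policy B (X := 70, K + 43):
  X = 70
  Z = 75
  K = 178 − 5·70 − 3·75 (+43 from intervention) = -354
  Q = 215 + 4·75 − (-354) = 869
Policy C (Z + 6):
  X = 34
  Z = 75 + 6 = 81
  K = 178 − 5·34 − 3·81 = -235
  Q = 215 + 4·81 − (-235) = 774
Comparing — Policy A: Q=788, Policy B: Q=869, Policy C: Q=774. Lowest is 774 (Policy C).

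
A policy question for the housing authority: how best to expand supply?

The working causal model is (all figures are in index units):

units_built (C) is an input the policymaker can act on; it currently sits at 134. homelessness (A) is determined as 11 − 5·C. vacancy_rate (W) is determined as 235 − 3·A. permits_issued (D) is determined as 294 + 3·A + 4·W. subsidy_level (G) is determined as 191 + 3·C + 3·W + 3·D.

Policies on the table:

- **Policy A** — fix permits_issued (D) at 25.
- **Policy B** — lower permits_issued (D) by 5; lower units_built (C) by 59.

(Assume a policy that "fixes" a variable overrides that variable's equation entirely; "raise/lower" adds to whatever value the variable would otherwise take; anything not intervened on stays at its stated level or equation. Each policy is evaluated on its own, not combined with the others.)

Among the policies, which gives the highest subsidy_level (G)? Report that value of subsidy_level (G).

17912

Policy A (D := 25):
  C = 134
  A = 11 − 5·134 = -659
  W = 235 − 3·(-659) = 2212
  D = 25
  G = 191 + 3·134 + 3·2212 + 3·25 = 7304
Policy B (D − 5, C − 59):
  C = 134 − 59 = 75
  A = 11 − 5·75 = -364
  W = 235 − 3·(-364) = 1327
  D = 294 + 3·(-364) + 4·1327 (−5 from intervention) = 4505
  G = 191 + 3·75 + 3·1327 + 3·4505 = 17912
Comparing — Policy A: G=7304, Policy B: G=17912. Highest is 17912 (Policy B).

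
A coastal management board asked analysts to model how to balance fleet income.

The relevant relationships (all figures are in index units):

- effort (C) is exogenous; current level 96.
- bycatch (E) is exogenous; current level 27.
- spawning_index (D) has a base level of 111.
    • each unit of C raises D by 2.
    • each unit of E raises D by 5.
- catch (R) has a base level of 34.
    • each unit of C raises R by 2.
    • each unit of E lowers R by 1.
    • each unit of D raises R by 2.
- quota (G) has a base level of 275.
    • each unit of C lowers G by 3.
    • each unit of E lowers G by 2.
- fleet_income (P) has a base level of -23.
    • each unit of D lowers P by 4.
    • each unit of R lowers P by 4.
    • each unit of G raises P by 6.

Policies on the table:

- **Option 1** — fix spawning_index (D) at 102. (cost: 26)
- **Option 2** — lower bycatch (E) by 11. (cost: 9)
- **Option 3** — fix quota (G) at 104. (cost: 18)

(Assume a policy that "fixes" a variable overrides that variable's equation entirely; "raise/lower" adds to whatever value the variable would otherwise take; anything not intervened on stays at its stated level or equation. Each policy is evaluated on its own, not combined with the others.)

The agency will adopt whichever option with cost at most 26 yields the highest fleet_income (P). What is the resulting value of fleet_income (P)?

Option 1 (D := 102):
  C = 96
  E = 27
  D = 102
  R = 34 + 2·96 − 27 + 2·102 = 403
  G = 275 − 3·96 − 2·27 = -67
  P = -23 − 4·102 − 4·403 + 6·(-67) = -2445
Option 2 (E − 11):
  C = 96
  E = 27 − 11 = 16
  D = 111 + 2·96 + 5·16 = 383
  R = 34 + 2·96 − 16 + 2·383 = 976
  G = 275 − 3·96 − 2·16 = -45
  P = -23 − 4·383 − 4·976 + 6·(-45) = -5729
Option 3 (G := 104):
  C = 96
  E = 27
  D = 111 + 2·96 + 5·27 = 438
  R = 34 + 2·96 − 27 + 2·438 = 1075
  G = 104
  P = -23 − 4·438 − 4·1075 + 6·104 = -5451
Comparing — Option 1: P=-2445, Option 2: P=-5729, Option 3: P=-5451. Highest is -2445 (Option 1).

-2445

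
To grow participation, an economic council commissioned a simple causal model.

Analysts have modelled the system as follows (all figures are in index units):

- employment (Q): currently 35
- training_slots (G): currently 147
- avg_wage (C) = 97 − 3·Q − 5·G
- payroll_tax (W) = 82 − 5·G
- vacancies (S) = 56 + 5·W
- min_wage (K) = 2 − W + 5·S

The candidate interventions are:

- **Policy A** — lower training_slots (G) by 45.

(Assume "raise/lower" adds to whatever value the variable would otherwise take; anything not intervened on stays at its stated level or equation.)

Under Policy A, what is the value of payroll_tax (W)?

-428

Policy A (G − 45):
  G = 147 − 45 = 102
  W = 82 − 5·102 = -428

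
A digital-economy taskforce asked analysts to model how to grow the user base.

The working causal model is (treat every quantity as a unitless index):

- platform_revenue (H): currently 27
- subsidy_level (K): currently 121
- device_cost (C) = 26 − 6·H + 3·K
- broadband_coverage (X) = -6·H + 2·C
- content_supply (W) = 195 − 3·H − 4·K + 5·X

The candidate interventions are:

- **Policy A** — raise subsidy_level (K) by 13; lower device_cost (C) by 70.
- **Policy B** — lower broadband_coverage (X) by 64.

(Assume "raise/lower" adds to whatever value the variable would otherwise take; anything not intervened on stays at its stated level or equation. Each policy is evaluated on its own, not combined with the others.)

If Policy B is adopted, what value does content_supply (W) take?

Policy B (X − 64):
  H = 27
  K = 121
  C = 26 − 6·27 + 3·121 = 227
  X = 0 − 6·27 + 2·227 (−64 from intervention) = 228
  W = 195 − 3·27 − 4·121 + 5·228 = 770

770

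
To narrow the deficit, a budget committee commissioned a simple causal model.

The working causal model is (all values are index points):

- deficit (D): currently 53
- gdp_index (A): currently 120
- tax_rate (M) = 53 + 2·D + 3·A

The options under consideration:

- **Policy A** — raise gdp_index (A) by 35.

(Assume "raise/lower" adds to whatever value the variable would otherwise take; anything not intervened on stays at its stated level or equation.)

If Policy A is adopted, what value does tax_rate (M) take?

Policy A (A + 35):
  D = 53
  A = 120 + 35 = 155
  M = 53 + 2·53 + 3·155 = 624

624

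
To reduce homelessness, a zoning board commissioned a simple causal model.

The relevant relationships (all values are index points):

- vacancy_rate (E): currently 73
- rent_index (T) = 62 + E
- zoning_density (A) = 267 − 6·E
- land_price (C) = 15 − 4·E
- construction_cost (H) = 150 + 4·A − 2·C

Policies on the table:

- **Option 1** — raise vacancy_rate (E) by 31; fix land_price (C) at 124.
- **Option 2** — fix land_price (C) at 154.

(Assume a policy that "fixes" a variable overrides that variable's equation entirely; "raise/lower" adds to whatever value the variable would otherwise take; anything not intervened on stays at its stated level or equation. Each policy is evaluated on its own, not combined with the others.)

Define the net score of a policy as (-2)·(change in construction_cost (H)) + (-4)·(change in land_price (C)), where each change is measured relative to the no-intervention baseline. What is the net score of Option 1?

Baseline:
  E = 73
  A = 267 − 6·73 = -171
  C = 15 − 4·73 = -277
  H = 150 + 4·(-171) − 2·(-277) = 20
Option 1 (E + 31, C := 124):
  E = 73 + 31 = 104
  A = 267 − 6·104 = -357
  C = 124
  H = 150 + 4·(-357) − 2·124 = -1526
ΔH = -1526 − 20 = -1546; ΔC = 124 − (-277) = 401
Score = (-2)·(-1546) + (-4)·401 = 1488

1488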